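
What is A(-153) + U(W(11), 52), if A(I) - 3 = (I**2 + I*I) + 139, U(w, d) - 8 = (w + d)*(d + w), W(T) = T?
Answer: 50937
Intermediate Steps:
U(w, d) = 8 + (d + w)**2 (U(w, d) = 8 + (w + d)*(d + w) = 8 + (d + w)*(d + w) = 8 + (d + w)**2)
A(I) = 142 + 2*I**2 (A(I) = 3 + ((I**2 + I*I) + 139) = 3 + ((I**2 + I**2) + 139) = 3 + (2*I**2 + 139) = 3 + (139 + 2*I**2) = 142 + 2*I**2)
A(-153) + U(W(11), 52) = (142 + 2*(-153)**2) + (8 + (52 + 11)**2) = (142 + 2*23409) + (8 + 63**2) = (142 + 46818) + (8 + 3969) = 46960 + 3977 = 50937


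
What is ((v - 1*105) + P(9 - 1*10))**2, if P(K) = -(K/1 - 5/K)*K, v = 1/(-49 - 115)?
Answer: 274399225/26896 ≈ 10202.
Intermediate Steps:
v = -1/164 (v = 1/(-164) = -1/164 ≈ -0.0060976)
P(K) = -K*(K - 5/K) (P(K) = -(K*1 - 5/K)*K = -(K - 5/K)*K = -K*(K - 5/K))
((v - 1*105) + P(9 - 1*10))**2 = ((-1/164 - 1*105) + (5 - (9 - 1*10)**2))**2 = ((-1/164 - 105) + (5 - (9 - 10)**2))**2 = (-17221/164 + (5 - 1*(-1)**2))**2 = (-17221/164 + (5 - 1*1))**2 = (-17221/164 + (5 - 1))**2 = (-17221/164 + 4)**2 = (-16565/164)**2 = 274399225/26896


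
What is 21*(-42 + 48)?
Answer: 126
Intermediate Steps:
21*(-42 + 48) = 21*6 = 126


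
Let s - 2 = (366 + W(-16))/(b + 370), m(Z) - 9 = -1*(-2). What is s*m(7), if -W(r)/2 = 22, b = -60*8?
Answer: -51/5 ≈ -10.200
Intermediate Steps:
m(Z) = 11 (m(Z) = 9 - 1*(-2) = 9 + 2 = 11)
b = -480
W(r) = -44 (W(r) = -2*22 = -44)
s = -51/55 (s = 2 + (366 - 44)/(-480 + 370) = 2 + 322/(-110) = 2 + 322*(-1/110) = 2 - 161/55 = -51/55 ≈ -0.92727)
s*m(7) = -51/55*11 = -51/5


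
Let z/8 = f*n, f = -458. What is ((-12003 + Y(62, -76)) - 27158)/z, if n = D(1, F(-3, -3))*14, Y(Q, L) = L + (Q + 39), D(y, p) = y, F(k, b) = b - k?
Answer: 1223/1603 ≈ 0.76294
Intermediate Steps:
Y(Q, L) = 39 + L + Q (Y(Q, L) = L + (39 + Q) = 39 + L + Q)
n = 14 (n = 1*14 = 14)
z = -51296 (z = 8*(-458*14) = 8*(-6412) = -51296)
((-12003 + Y(62, -76)) - 27158)/z = ((-12003 + (39 - 76 + 62)) - 27158)/(-51296) = ((-12003 + 25) - 27158)*(-1/51296) = (-11978 - 27158)*(-1/51296) = -39136*(-1/51296) = 1223/1603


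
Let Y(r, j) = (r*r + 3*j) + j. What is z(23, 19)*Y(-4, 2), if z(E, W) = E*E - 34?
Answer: 11880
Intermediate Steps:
z(E, W) = -34 + E² (z(E, W) = E² - 34 = -34 + E²)
Y(r, j) = r² + 4*j (Y(r, j) = (r² + 3*j) + j = r² + 4*j)
z(23, 19)*Y(-4, 2) = (-34 + 23²)*((-4)² + 4*2) = (-34 + 529)*(16 + 8) = 495*24 = 11880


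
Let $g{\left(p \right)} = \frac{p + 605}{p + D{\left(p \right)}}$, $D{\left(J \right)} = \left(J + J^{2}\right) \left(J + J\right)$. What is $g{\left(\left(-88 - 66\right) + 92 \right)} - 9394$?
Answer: $- \frac{4406068363}{469030} \approx -9394.0$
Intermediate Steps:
$D{\left(J \right)} = 2 J \left(J + J^{2}\right)$ ($D{\left(J \right)} = \left(J + J^{2}\right) 2 J = 2 J \left(J + J^{2}\right)$)
$g{\left(p \right)} = \frac{605 + p}{p + 2 p^{2} \left(1 + p\right)}$ ($g{\left(p \right)} = \frac{p + 605}{p + 2 p^{2} \left(1 + p\right)} = \frac{605 + p}{p + 2 p^{2} \left(1 + p\right)}$)
$g{\left(\left(-88 - 66\right) + 92 \right)} - 9394 = \frac{605 + \left(\left(-88 - 66\right) + 92\right)}{\left(\left(-88 - 66\right) + 92\right) \left(1 + 2 \left(\left(-88 - 66\right) + 92\right) \left(1 + \left(\left(-88 - 66\right) + 92\right)\right)\right)} - 9394 = \frac{605 + \left(-154 + 92\right)}{\left(-154 + 92\right) \left(1 + 2 \left(-154 + 92\right) \left(1 + \left(-154 + 92\right)\right)\right)} - 9394 = \frac{605 - 62}{\left(-62\right) \left(1 + 2 \left(-62\right) \left(1 - 62\right)\right)} - 9394 = \left(- \frac{1}{62}\right) \frac{1}{1 + 2 \left(-62\right) \left(-61\right)} 543 - 9394 = \left(- \frac{1}{62}\right) \frac{1}{1 + 7564} \cdot 543 - 9394 = \left(- \frac{1}{62}\right) \frac{1}{7565} \cdot 543 - 9394 = - \frac{543}{469030} - 9394 = - \frac{4406068363}{469030}$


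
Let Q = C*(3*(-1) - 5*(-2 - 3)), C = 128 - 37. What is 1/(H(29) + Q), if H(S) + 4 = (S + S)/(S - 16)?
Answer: 13/26032 ≈ 0.00049939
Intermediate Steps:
H(S) = -4 + 2*S/(-16 + S) (H(S) = -4 + (S + S)/(S - 16) = -4 + (2*S)/(-16 + S) = -4 + 2*S/(-16 + S))
C = 91
Q = 2002 (Q = 91*(3*(-1) - 5*(-2 - 3)) = 91*(-3 - 5*(-5)) = 91*(-3 + 25) = 91*22 = 2002)
1/(H(29) + Q) = 1/(2*(32 - 1*29)/(-16 + 29) + 2002) = 1/(2*(32 - 29)/13 + 2002) = 1/(2*(1/13)*3 + 2002) = 1/(6/13 + 2002) = 1/(26032/13) = 13/26032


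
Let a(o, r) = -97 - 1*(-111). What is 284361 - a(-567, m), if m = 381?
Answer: 284347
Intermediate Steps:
a(o, r) = 14 (a(o, r) = -97 + 111 = 14)
284361 - a(-567, m) = 284361 - 1*14 = 284361 - 14 = 284347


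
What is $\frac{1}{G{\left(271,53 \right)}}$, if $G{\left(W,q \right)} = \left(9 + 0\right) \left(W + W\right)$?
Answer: $\frac{1}{4878} \approx 0.000205$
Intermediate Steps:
$G{\left(W,q \right)} = 18 W$ ($G{\left(W,q \right)} = 9 \cdot 2 W = 18 W$)
$\frac{1}{G{\left(271,53 \right)}} = \frac{1}{18 \cdot 271} = \frac{1}{4878}$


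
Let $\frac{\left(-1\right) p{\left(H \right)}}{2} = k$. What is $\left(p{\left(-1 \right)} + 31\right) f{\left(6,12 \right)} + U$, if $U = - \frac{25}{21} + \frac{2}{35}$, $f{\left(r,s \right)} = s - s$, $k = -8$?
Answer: $- \frac{17}{15} \approx -1.1333$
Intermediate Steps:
$p{\left(H \right)} = 16$ ($p{\left(H \right)} = \left(-2\right) \left(-8\right) = 16$)
$f{\left(r,s \right)} = 0$
$U = - \frac{17}{15}$ ($U = \left(-25\right) \frac{1}{21} + 2 \cdot \frac{1}{35} = - \frac{25}{21} + \frac{2}{35} = - \frac{17}{15} \approx -1.1333$)
$\left(p{\left(-1 \right)} + 31\right) f{\left(6,12 \right)} + U = \left(16 + 31\right) 0 - \frac{17}{15} = 47 \cdot 0 - \frac{17}{15} = 0 - \frac{17}{15} = - \frac{17}{15}$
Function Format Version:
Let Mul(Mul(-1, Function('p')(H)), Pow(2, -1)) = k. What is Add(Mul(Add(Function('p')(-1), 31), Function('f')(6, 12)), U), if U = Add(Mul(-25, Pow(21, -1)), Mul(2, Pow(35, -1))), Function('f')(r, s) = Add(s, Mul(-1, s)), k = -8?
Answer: Rational(-17, 15) ≈ -1.1333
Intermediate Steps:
Function('p')(H) = 16 (Function('p')(H) = Mul(-2, -8) = 16)
Function('f')(r, s) = 0
U = Rational(-17, 15) (U = Add(Mul(-25, Rational(1, 21)), Mul(2, Rational(1, 35))) = Add(Rational(-25, 21), Rational(2, 35)) = Rational(-17, 15) ≈ -1.1333)
Add(Mul(Add(Function('p')(-1), 31), Function('f')(6, 12)), U) = Add(Mul(Add(16, 31), 0), Rational(-17, 15)) = Add(Mul(47, 0), Rational(-17, 15)) = Add(0, Rational(-17, 15)) = Rational(-17, 15)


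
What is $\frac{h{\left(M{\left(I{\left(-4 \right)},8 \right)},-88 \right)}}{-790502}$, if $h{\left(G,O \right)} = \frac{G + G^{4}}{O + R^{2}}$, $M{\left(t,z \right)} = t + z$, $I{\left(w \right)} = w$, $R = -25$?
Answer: $- \frac{130}{212249787} \approx -6.1249 \cdot 10^{-7}$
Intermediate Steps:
$h{\left(G,O \right)} = \frac{G + G^{4}}{625 + O}$ ($h{\left(G,O \right)} = \frac{G + G^{4}}{O + \left(-25\right)^{2}} = \frac{G + G^{4}}{O + 625} = \frac{G + G^{4}}{625 + O}$)
$\frac{h{\left(M{\left(I{\left(-4 \right)},8 \right)},-88 \right)}}{-790502} = \frac{\frac{1}{625 - 88} \left(\left(-4 + 8\right) + \left(-4 + 8\right)^{4}\right)}{-790502} = \frac{4 + 4^{4}}{537} \left(- \frac{1}{790502}\right) = \frac{4 + 256}{537} \left(- \frac{1}{790502}\right) = \frac{1}{537} \cdot 260 \left(- \frac{1}{790502}\right) = \frac{260}{537} \left(- \frac{1}{790502}\right) = - \frac{130}{212249787}$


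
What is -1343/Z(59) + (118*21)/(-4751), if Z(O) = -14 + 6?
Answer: 6360769/38008 ≈ 167.35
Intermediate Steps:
Z(O) = -8
-1343/Z(59) + (118*21)/(-4751) = -1343/(-8) + (118*21)/(-4751) = -1343*(-1/8) + 2478*(-1/4751) = 1343/8 - 2478/4751 = 6360769/38008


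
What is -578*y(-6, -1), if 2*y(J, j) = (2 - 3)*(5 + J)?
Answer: -289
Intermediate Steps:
y(J, j) = -5/2 - J/2 (y(J, j) = ((2 - 3)*(5 + J))/2 = (-(5 + J))/2 = (-5 - J)/2 = -5/2 - J/2)
-578*y(-6, -1) = -578*(-5/2 - ½*(-6)) = -578*(-5/2 + 3) = -578*½ = -289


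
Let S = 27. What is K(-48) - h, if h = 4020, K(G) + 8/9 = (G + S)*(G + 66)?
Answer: -39590/9 ≈ -4398.9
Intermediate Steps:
K(G) = -8/9 + (27 + G)*(66 + G) (K(G) = -8/9 + (G + 27)*(G + 66) = -8/9 + (27 + G)*(66 + G))
K(-48) - h = (16030/9 + (-48)² + 93*(-48)) - 1*4020 = (16030/9 + 2304 - 4464) - 4020 = -3410/9 - 4020 = -39590/9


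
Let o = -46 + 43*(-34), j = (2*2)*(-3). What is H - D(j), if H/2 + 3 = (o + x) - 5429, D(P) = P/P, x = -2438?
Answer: -18757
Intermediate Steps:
j = -12 (j = 4*(-3) = -12)
D(P) = 1
o = -1508 (o = -46 - 1462 = -1508)
H = -18756 (H = -6 + 2*((-1508 - 2438) - 5429) = -6 + 2*(-3946 - 5429) = -6 + 2*(-9375) = -6 - 18750 = -18756)
H - D(j) = -18756 - 1*1 = -18756 - 1 = -18757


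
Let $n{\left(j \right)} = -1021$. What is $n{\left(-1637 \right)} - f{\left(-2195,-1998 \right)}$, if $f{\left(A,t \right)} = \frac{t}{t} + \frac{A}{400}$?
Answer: $- \frac{81321}{80} \approx -1016.5$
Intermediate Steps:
$f{\left(A,t \right)} = 1 + \frac{A}{400}$ ($f{\left(A,t \right)} = 1 + A \frac{1}{400} = 1 + \frac{A}{400}$)
$n{\left(-1637 \right)} - f{\left(-2195,-1998 \right)} = -1021 - \left(1 + \frac{1}{400} \left(-2195\right)\right) = -1021 - \left(1 - \frac{439}{80}\right) = -1021 - - \frac{359}{80} = -1021 + \frac{359}{80} = - \frac{81321}{80}$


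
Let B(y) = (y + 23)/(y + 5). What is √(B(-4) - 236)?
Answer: I*√217 ≈ 14.731*I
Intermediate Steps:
B(y) = (23 + y)/(5 + y)
√(B(-4) - 236) = √((23 - 4)/(5 - 4) - 236) = √(19/1 - 236) = √(1*19 - 236) = √(19 - 236) = √(-217) = I*√217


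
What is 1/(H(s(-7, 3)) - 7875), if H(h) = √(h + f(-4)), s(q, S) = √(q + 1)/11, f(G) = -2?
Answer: 11/(-86625 + √11*√(-22 + I*√6)) ≈ -0.00012699 - 2.284e-8*I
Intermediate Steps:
s(q, S) = √(1 + q)/11 (s(q, S) = √(1 + q)*(1/11) = √(1 + q)/11)
H(h) = √(-2 + h) (H(h) = √(h - 2) = √(-2 + h))
1/(H(s(-7, 3)) - 7875) = 1/(√(-2 + √(1 - 7)/11) - 7875) = 1/(√(-2 + √(-6)/11) - 7875) = 1/(√(-2 + (I*√6)/11) - 7875) = 1/(√(-2 + I*√6/11) - 7875) = 1/(-7875 + √(-2 + I*√6/11))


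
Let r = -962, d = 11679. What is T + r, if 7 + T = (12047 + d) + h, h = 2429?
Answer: 25186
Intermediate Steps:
T = 26148 (T = -7 + ((12047 + 11679) + 2429) = -7 + (23726 + 2429) = -7 + 26155 = 26148)
T + r = 26148 - 962 = 25186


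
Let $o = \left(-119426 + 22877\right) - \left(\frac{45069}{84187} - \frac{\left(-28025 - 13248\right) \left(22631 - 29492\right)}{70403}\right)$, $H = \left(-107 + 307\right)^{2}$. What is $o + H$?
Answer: $- \frac{311330503740085}{5927017361} \approx -52527.0$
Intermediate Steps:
$H = 40000$ ($H = 200^{2} = 40000$)
$o = - \frac{548411198180085}{5927017361}$ ($o = -96549 - \left(\frac{45069}{84187} - \left(-41273\right) \left(-6861\right) \frac{1}{70403}\right) = -96549 + \left(- \frac{45069}{84187} + 283174053 \cdot \frac{1}{70403}\right) = -96549 + \left(- \frac{45069}{84187} + \frac{283174053}{70403}\right) = -96549 + \frac{23836401007104}{5927017361} = - \frac{548411198180085}{5927017361} \approx -92527.0$)
$o + H = - \frac{548411198180085}{5927017361} + 40000 = - \frac{311330503740085}{5927017361}$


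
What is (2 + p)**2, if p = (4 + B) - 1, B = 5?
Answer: 100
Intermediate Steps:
p = 8 (p = (4 + 5) - 1 = 9 - 1 = 8)
(2 + p)**2 = (2 + 8)**2 = 10**2 = 100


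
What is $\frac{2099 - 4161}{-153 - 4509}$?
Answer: $\frac{1031}{2331} \approx 0.4423$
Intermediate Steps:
$\frac{2099 - 4161}{-153 - 4509} = - \frac{2062}{-4662} = \left(-2062\right) \left(- \frac{1}{4662}\right) = \frac{1031}{2331}$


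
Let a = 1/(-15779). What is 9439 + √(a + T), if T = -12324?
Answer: 9439 + I*√3068390604263/15779 ≈ 9439.0 + 111.01*I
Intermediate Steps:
a = -1/15779 ≈ -6.3375e-5
9439 + √(a + T) = 9439 + √(-1/15779 - 12324) = 9439 + √(-194460397/15779) = 9439 + I*√3068390604263/15779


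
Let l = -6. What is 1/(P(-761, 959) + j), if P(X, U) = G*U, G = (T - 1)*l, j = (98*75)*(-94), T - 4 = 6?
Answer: -1/742686 ≈ -1.3465e-6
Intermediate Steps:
T = 10 (T = 4 + 6 = 10)
j = -690900 (j = 7350*(-94) = -690900)
G = -54 (G = (10 - 1)*(-6) = 9*(-6) = -54)
P(X, U) = -54*U
1/(P(-761, 959) + j) = 1/(-54*959 - 690900) = 1/(-51786 - 690900) = 1/(-742686) = -1/742686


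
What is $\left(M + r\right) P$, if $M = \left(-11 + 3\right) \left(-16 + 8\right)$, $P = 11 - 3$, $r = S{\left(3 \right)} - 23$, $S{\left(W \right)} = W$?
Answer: $352$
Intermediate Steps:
$r = -20$ ($r = 3 - 23 = -20$)
$P = 8$
$M = 64$ ($M = \left(-8\right) \left(-8\right) = 64$)
$\left(M + r\right) P = \left(64 - 20\right) 8 = 44 \cdot 8 = 352$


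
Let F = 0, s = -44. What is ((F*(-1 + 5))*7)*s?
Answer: 0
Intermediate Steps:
((F*(-1 + 5))*7)*s = ((0*(-1 + 5))*7)*(-44) = ((0*4)*7)*(-44) = (0*7)*(-44) = 0*(-44) = 0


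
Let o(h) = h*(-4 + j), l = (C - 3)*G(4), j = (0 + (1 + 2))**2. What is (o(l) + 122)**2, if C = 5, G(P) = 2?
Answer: 20164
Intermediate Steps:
j = 9 (j = (0 + 3)**2 = 3**2 = 9)
l = 4 (l = (5 - 3)*2 = 2*2 = 4)
o(h) = 5*h (o(h) = h*(-4 + 9) = h*5 = 5*h)
(o(l) + 122)**2 = (5*4 + 122)**2 = (20 + 122)**2 = 142**2 = 20164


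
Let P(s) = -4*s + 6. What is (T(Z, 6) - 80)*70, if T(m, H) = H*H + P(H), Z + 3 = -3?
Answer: -4340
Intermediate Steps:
Z = -6 (Z = -3 - 3 = -6)
P(s) = 6 - 4*s
T(m, H) = 6 + H² - 4*H (T(m, H) = H*H + (6 - 4*H) = H² + (6 - 4*H) = 6 + H² - 4*H)
(T(Z, 6) - 80)*70 = ((6 + 6² - 4*6) - 80)*70 = ((6 + 36 - 24) - 80)*70 = (18 - 80)*70 = -62*70 = -4340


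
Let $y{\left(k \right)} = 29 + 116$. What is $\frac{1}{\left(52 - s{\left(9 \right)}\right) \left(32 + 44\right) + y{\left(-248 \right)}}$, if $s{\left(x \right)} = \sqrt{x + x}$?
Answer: $\frac{4097}{16681441} + \frac{228 \sqrt{2}}{16681441} \approx 0.00026493$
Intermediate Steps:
$s{\left(x \right)} = \sqrt{2} \sqrt{x}$ ($s{\left(x \right)} = \sqrt{2 x} = \sqrt{2} \sqrt{x}$)
$y{\left(k \right)} = 145$
$\frac{1}{\left(52 - s{\left(9 \right)}\right) \left(32 + 44\right) + y{\left(-248 \right)}} = \frac{1}{\left(52 - \sqrt{2} \sqrt{9}\right) \left(32 + 44\right) + 145} = \frac{1}{\left(52 - \sqrt{2} \cdot 3\right) 76 + 145} = \frac{1}{\left(52 - 3 \sqrt{2}\right) 76 + 145} = \frac{1}{\left(3952 - 228 \sqrt{2}\right) + 145} = \frac{1}{4097 - 228 \sqrt{2}}$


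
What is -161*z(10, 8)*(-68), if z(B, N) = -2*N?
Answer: -175168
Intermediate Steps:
-161*z(10, 8)*(-68) = -(-322)*8*(-68) = -161*(-16)*(-68) = 2576*(-68) = -175168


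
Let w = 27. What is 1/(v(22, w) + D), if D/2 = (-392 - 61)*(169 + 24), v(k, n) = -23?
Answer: -1/174881 ≈ -5.7182e-6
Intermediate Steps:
D = -174858 (D = 2*((-392 - 61)*(169 + 24)) = 2*(-453*193) = 2*(-87429) = -174858)
1/(v(22, w) + D) = 1/(-23 - 174858) = 1/(-174881) = -1/174881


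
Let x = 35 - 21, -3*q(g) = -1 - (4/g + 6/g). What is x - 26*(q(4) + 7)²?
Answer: -30961/18 ≈ -1720.1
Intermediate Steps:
q(g) = ⅓ + 10/(3*g) (q(g) = -(-1 - (4/g + 6/g))/3 = -(-1 - 10/g)/3 = ⅓ + 10/(3*g))
x = 14
x - 26*(q(4) + 7)² = 14 - 26*((⅓)*(10 + 4)/4 + 7)² = 14 - 26*((⅓)*(¼)*14 + 7)² = 14 - 26*(7/6 + 7)² = 14 - 26*(49/6)² = 14 - 26*2401/36 = 14 - 31213/18 = -30961/18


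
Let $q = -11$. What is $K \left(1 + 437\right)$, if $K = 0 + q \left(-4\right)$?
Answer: $19272$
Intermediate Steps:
$K = 44$ ($K = 0 - -44 = 0 + 44 = 44$)
$K \left(1 + 437\right) = 44 \left(1 + 437\right) = 44 \cdot 438 = 19272$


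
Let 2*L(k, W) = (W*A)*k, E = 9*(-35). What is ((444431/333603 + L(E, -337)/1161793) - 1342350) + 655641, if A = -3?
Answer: -532305167252411651/775155260358 ≈ -6.8671e+5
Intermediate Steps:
E = -315
L(k, W) = -3*W*k/2 (L(k, W) = ((W*(-3))*k)/2 = ((-3*W)*k)/2 = (-3*W*k)/2 = -3*W*k/2)
((444431/333603 + L(E, -337)/1161793) - 1342350) + 655641 = ((444431/333603 - 3/2*(-337)*(-315)/1161793) - 1342350) + 655641 = ((444431*(1/333603) - 318465/2*1/1161793) - 1342350) + 655641 = ((444431/333603 - 318465/2323586) - 1342350) + 655641 = (926432770171/775155260358 - 1342350) + 655641 = -1040528737308791129/775155260358 + 655641 = -532305167252411651/775155260358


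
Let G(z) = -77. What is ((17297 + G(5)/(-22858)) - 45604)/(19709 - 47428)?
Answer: 58821939/57600082 ≈ 1.0212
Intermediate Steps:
((17297 + G(5)/(-22858)) - 45604)/(19709 - 47428) = ((17297 - 77/(-22858)) - 45604)/(19709 - 47428) = ((17297 - 77*(-1/22858)) - 45604)/(-27719) = ((17297 + 7/2078) - 45604)*(-1/27719) = (35943173/2078 - 45604)*(-1/27719) = -58821939/2078*(-1/27719) = 58821939/57600082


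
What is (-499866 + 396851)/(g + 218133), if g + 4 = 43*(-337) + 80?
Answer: -103015/203718 ≈ -0.50567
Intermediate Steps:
g = -14415 (g = -4 + (43*(-337) + 80) = -4 + (-14491 + 80) = -4 - 14411 = -14415)
(-499866 + 396851)/(g + 218133) = (-499866 + 396851)/(-14415 + 218133) = -103015/203718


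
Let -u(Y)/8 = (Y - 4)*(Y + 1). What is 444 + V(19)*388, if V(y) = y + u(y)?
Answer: -923384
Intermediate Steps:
u(Y) = -8*(1 + Y)*(-4 + Y) (u(Y) = -8*(Y - 4)*(Y + 1) = -8*(-4 + Y)*(1 + Y) = -8*(1 + Y)*(-4 + Y))
V(y) = 32 - 8*y² + 25*y (V(y) = y + (32 - 8*y² + 24*y) = 32 - 8*y² + 25*y)
444 + V(19)*388 = 444 + (32 - 8*19² + 25*19)*388 = 444 + (32 - 8*361 + 475)*388 = 444 + (32 - 2888 + 475)*388 = 444 - 2381*388 = 444 - 923828 = -923384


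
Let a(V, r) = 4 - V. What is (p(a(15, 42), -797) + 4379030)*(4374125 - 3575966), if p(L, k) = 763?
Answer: 3495771201087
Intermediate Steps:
(p(a(15, 42), -797) + 4379030)*(4374125 - 3575966) = (763 + 4379030)*(4374125 - 3575966) = 4379793*798159 = 3495771201087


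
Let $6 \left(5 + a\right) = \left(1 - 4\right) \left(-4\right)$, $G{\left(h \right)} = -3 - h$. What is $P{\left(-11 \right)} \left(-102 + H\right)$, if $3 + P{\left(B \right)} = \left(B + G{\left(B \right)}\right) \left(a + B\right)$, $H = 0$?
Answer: $-3978$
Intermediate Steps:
$a = -3$ ($a = -5 + \frac{\left(1 - 4\right) \left(-4\right)}{6} = -5 + \frac{\left(-3\right) \left(-4\right)}{6} = -5 + \frac{1}{6} \cdot 12 = -5 + 2 = -3$)
$P{\left(B \right)} = 6 - 3 B$ ($P{\left(B \right)} = -3 + \left(B - \left(3 + B\right)\right) \left(-3 + B\right) = -3 - 3 \left(-3 + B\right) = -3 - \left(-9 + 3 B\right) = 6 - 3 B$)
$P{\left(-11 \right)} \left(-102 + H\right) = \left(6 - -33\right) \left(-102 + 0\right) = \left(6 + 33\right) \left(-102\right) = 39 \left(-102\right) = -3978$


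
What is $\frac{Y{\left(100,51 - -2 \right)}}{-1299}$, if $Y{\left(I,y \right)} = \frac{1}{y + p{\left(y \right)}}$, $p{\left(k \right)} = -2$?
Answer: $- \frac{1}{66249} \approx -1.5095 \cdot 10^{-5}$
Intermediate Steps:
$Y{\left(I,y \right)} = \frac{1}{-2 + y}$ ($Y{\left(I,y \right)} = \frac{1}{y - 2} = \frac{1}{-2 + y}$)
$\frac{Y{\left(100,51 - -2 \right)}}{-1299} = \frac{1}{\left(-2 + \left(51 - -2\right)\right) \left(-1299\right)} = \frac{1}{-2 + \left(51 + 2\right)} \left(- \frac{1}{1299}\right) = \frac{1}{-2 + 53} \left(- \frac{1}{1299}\right) = \frac{1}{51} \left(- \frac{1}{1299}\right) = - \frac{1}{66249}$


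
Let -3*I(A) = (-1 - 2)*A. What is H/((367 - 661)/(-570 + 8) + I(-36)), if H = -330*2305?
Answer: 71247550/3323 ≈ 21441.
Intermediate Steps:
I(A) = A (I(A) = -(-1 - 2)*A/3 = -(-1)*A = A)
H = -760650
H/((367 - 661)/(-570 + 8) + I(-36)) = -760650/((367 - 661)/(-570 + 8) - 36) = -760650/(-294/(-562) - 36) = -760650/(-1/562*(-294) - 36) = -760650/(147/281 - 36) = -760650/(-9969/281) = -760650*(-281/9969) = 71247550/3323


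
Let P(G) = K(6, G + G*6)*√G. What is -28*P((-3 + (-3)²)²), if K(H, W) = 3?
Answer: -504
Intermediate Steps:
P(G) = 3*√G
-28*P((-3 + (-3)²)²) = -84*√((-3 + (-3)²)²) = -84*√((-3 + 9)²) = -84*√(6²) = -84*√36 = -84*6 = -28*18 = -504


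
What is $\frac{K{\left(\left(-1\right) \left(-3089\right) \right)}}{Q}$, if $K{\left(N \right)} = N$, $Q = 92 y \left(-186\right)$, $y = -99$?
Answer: $\frac{3089}{1694088} \approx 0.0018234$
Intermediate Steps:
$Q = 1694088$ ($Q = 92 \left(-99\right) \left(-186\right) = \left(-9108\right) \left(-186\right) = 1694088$)
$\frac{K{\left(\left(-1\right) \left(-3089\right) \right)}}{Q} = \frac{\left(-1\right) \left(-3089\right)}{1694088} = 3089 \cdot \frac{1}{1694088} = \frac{3089}{1694088}$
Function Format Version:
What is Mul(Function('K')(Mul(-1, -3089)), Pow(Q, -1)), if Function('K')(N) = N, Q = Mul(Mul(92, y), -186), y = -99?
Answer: Rational(3089, 1694088) ≈ 0.0018234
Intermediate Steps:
Q = 1694088 (Q = Mul(Mul(92, -99), -186) = Mul(-9108, -186) = 1694088)
Mul(Function('K')(Mul(-1, -3089)), Pow(Q, -1)) = Mul(Mul(-1, -3089), Pow(1694088, -1)) = Mul(3089, Rational(1, 1694088)) = Rational(3089, 1694088)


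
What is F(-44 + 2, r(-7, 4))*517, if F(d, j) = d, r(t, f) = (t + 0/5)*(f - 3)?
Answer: -21714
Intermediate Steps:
r(t, f) = t*(-3 + f) (r(t, f) = (t + 0*(1/5))*(-3 + f) = (t + 0)*(-3 + f) = t*(-3 + f))
F(-44 + 2, r(-7, 4))*517 = (-44 + 2)*517 = -42*517 = -21714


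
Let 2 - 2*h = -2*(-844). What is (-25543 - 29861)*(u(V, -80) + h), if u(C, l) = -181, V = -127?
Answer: 56733696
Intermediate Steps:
h = -843 (h = 1 - (-1)*(-844) = 1 - ½*1688 = 1 - 844 = -843)
(-25543 - 29861)*(u(V, -80) + h) = (-25543 - 29861)*(-181 - 843) = -55404*(-1024) = 56733696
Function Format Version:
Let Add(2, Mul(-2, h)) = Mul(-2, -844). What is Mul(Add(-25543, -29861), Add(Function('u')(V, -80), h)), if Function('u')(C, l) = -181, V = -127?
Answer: 56733696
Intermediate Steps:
h = -843 (h = Add(1, Mul(Rational(-1, 2), Mul(-2, -844))) = Add(1, Mul(Rational(-1, 2), 1688)) = Add(1, -844) = -843)
Mul(Add(-25543, -29861), Add(Function('u')(V, -80), h)) = Mul(Add(-25543, -29861), Add(-181, -843)) = Mul(-55404, -1024) = 56733696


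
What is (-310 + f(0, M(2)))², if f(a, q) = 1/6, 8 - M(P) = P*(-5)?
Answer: 3455881/36 ≈ 95997.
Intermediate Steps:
M(P) = 8 + 5*P (M(P) = 8 - P*(-5) = 8 - (-5)*P = 8 + 5*P)
f(a, q) = ⅙
(-310 + f(0, M(2)))² = (-310 + ⅙)² = (-1859/6)² = 3455881/36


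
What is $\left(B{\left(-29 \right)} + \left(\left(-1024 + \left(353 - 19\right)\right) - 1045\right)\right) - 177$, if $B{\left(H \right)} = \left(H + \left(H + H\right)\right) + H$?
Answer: $-2028$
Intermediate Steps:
$B{\left(H \right)} = 4 H$ ($B{\left(H \right)} = \left(H + 2 H\right) + H = 3 H + H = 4 H$)
$\left(B{\left(-29 \right)} + \left(\left(-1024 + \left(353 - 19\right)\right) - 1045\right)\right) - 177 = \left(4 \left(-29\right) + \left(\left(-1024 + \left(353 - 19\right)\right) - 1045\right)\right) - 177 = \left(-116 + \left(\left(-1024 + \left(353 - 19\right)\right) - 1045\right)\right) - 177 = \left(-116 + \left(\left(-1024 + 334\right) - 1045\right)\right) - 177 = \left(-116 - 1735\right) - 177 = -1851 - 177 = -2028$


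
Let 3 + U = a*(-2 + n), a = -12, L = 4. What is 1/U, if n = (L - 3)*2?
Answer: -⅓ ≈ -0.33333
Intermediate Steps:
n = 2 (n = (4 - 3)*2 = 1*2 = 2)
U = -3 (U = -3 - 12*(-2 + 2) = -3 - 12*0 = -3 + 0 = -3)
1/U = 1/(-3) = -⅓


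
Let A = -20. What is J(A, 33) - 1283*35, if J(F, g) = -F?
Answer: -44885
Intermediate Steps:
J(A, 33) - 1283*35 = -1*(-20) - 1283*35 = 20 - 44905 = -44885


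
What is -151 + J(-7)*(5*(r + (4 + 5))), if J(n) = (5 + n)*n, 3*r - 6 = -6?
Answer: 479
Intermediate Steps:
r = 0 (r = 2 + (⅓)*(-6) = 2 - 2 = 0)
J(n) = n*(5 + n)
-151 + J(-7)*(5*(r + (4 + 5))) = -151 + (-7*(5 - 7))*(5*(0 + (4 + 5))) = -151 + (-7*(-2))*(5*(0 + 9)) = -151 + 14*(5*9) = -151 + 14*45 = -151 + 630 = 479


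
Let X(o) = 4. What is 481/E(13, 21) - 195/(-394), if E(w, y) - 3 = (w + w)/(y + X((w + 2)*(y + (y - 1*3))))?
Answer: 4757545/39794 ≈ 119.55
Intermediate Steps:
E(w, y) = 3 + 2*w/(4 + y) (E(w, y) = 3 + (w + w)/(y + 4) = 3 + (2*w)/(4 + y) = 3 + 2*w/(4 + y))
481/E(13, 21) - 195/(-394) = 481/(((12 + 2*13 + 3*21)/(4 + 21))) - 195/(-394) = 481/(((12 + 26 + 63)/25)) - 195*(-1/394) = 481/(((1/25)*101)) + 195/394 = 481/(101/25) + 195/394 = 481*(25/101) + 195/394 = 12025/101 + 195/394 = 4757545/39794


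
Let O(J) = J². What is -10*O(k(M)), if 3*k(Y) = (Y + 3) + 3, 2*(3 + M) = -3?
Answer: -5/2 ≈ -2.5000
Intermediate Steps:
M = -9/2 (M = -3 + (½)*(-3) = -3 - 3/2 = -9/2 ≈ -4.5000)
k(Y) = 2 + Y/3 (k(Y) = ((Y + 3) + 3)/3 = ((3 + Y) + 3)/3 = (6 + Y)/3 = 2 + Y/3)
-10*O(k(M)) = -10*(2 + (⅓)*(-9/2))² = -10*(2 - 3/2)² = -10*(½)² = -10*¼ = -5/2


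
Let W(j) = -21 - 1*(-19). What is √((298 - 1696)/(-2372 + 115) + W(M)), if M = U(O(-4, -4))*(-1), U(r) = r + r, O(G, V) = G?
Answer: 2*I*√1758203/2257 ≈ 1.175*I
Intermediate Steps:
U(r) = 2*r
M = 8 (M = (2*(-4))*(-1) = -8*(-1) = 8)
W(j) = -2 (W(j) = -21 + 19 = -2)
√((298 - 1696)/(-2372 + 115) + W(M)) = √((298 - 1696)/(-2372 + 115) - 2) = √(-1398/(-2257) - 2) = √(-1398*(-1/2257) - 2) = √(1398/2257 - 2) = √(-3116/2257) = 2*I*√1758203/2257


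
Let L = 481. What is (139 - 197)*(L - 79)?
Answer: -23316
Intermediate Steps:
(139 - 197)*(L - 79) = (139 - 197)*(481 - 79) = -58*402 = -23316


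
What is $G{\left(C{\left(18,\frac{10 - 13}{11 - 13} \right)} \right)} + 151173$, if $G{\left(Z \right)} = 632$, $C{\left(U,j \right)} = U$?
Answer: $151805$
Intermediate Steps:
$G{\left(C{\left(18,\frac{10 - 13}{11 - 13} \right)} \right)} + 151173 = 632 + 151173 = 151805$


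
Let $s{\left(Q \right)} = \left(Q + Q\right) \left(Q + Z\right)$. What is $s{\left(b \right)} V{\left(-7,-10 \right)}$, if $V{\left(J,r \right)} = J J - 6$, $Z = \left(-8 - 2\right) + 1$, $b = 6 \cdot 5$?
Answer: $54180$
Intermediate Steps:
$b = 30$
$Z = -9$ ($Z = -10 + 1 = -9$)
$s{\left(Q \right)} = 2 Q \left(-9 + Q\right)$ ($s{\left(Q \right)} = \left(Q + Q\right) \left(Q - 9\right) = 2 Q \left(-9 + Q\right)$)
$V{\left(J,r \right)} = -6 + J^{2}$ ($V{\left(J,r \right)} = J^{2} - 6 = -6 + J^{2}$)
$s{\left(b \right)} V{\left(-7,-10 \right)} = 2 \cdot 30 \left(-9 + 30\right) \left(-6 + \left(-7\right)^{2}\right) = 2 \cdot 30 \cdot 21 \left(-6 + 49\right) = 1260 \cdot 43 = 54180$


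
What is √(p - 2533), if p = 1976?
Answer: I*√557 ≈ 23.601*I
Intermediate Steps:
√(p - 2533) = √(1976 - 2533) = √(-557) = I*√557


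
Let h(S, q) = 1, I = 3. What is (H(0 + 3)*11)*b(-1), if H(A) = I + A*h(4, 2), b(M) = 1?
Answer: 66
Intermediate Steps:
H(A) = 3 + A (H(A) = 3 + A*1 = 3 + A)
(H(0 + 3)*11)*b(-1) = ((3 + (0 + 3))*11)*1 = ((3 + 3)*11)*1 = (6*11)*1 = 66*1 = 66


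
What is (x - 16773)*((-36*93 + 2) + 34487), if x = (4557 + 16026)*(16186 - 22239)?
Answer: -3880345231752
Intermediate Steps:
x = -124588899 (x = 20583*(-6053) = -124588899)
(x - 16773)*((-36*93 + 2) + 34487) = (-124588899 - 16773)*((-36*93 + 2) + 34487) = -124605672*((-3348 + 2) + 34487) = -124605672*(-3346 + 34487) = -124605672*31141 = -3880345231752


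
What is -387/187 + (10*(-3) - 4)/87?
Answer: -40027/16269 ≈ -2.4603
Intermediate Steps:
-387/187 + (10*(-3) - 4)/87 = -387*1/187 + (-30 - 4)*(1/87) = -387/187 - 34*1/87 = -387/187 - 34/87 = -40027/16269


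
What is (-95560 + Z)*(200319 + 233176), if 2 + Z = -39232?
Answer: -58432525030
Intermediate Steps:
Z = -39234 (Z = -2 - 39232 = -39234)
(-95560 + Z)*(200319 + 233176) = (-95560 - 39234)*(200319 + 233176) = -134794*433495 = -58432525030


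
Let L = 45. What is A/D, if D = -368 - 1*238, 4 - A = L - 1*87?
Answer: -23/303 ≈ -0.075908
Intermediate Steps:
A = 46 (A = 4 - (45 - 1*87) = 4 - (45 - 87) = 4 - 1*(-42) = 4 + 42 = 46)
D = -606 (D = -368 - 238 = -606)
A/D = 46/(-606) = 46*(-1/606) = -23/303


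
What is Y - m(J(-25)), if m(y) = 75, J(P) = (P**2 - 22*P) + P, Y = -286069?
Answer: -286144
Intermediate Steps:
J(P) = P**2 - 21*P
Y - m(J(-25)) = -286069 - 1*75 = -286069 - 75 = -286144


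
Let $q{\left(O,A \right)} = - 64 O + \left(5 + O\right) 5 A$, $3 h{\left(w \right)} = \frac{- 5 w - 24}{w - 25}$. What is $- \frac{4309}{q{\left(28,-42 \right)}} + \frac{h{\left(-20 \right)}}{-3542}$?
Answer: $\frac{147221243}{297899910} \approx 0.4942$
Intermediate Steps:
$h{\left(w \right)} = \frac{-24 - 5 w}{3 \left(-25 + w\right)}$ ($h{\left(w \right)} = \frac{\left(- 5 w - 24\right) \frac{1}{w - 25}}{3} = \frac{\left(-24 - 5 w\right) \frac{1}{-25 + w}}{3} = \frac{\frac{1}{-25 + w} \left(-24 - 5 w\right)}{3} = \frac{-24 - 5 w}{3 \left(-25 + w\right)}$)
$q{\left(O,A \right)} = - 64 O + A \left(25 + 5 O\right)$ ($q{\left(O,A \right)} = - 64 O + \left(25 + 5 O\right) A = - 64 O + A \left(25 + 5 O\right)$)
$- \frac{4309}{q{\left(28,-42 \right)}} + \frac{h{\left(-20 \right)}}{-3542} = - \frac{4309}{\left(-64\right) 28 + 25 \left(-42\right) + 5 \left(-42\right) 28} + \frac{\frac{1}{3} \frac{1}{-25 - 20} \left(-24 - -100\right)}{-3542} = - \frac{4309}{-1792 - 1050 - 5880} + \frac{-24 + 100}{3 \left(-45\right)} \left(- \frac{1}{3542}\right) = - \frac{4309}{-8722} + \frac{1}{3} \left(- \frac{1}{45}\right) 76 \left(- \frac{1}{3542}\right) = \left(-4309\right) \left(- \frac{1}{8722}\right) - - \frac{38}{239085} = \frac{4309}{8722} + \frac{38}{239085} = \frac{147221243}{297899910}$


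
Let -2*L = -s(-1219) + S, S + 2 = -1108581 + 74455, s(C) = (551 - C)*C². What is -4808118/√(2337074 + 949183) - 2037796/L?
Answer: -2037796/1315592549 - 1602706*√3286257/1095419 ≈ -2652.3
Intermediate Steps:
s(C) = C²*(551 - C)
S = -1034128 (S = -2 + (-1108581 + 74455) = -2 - 1034126 = -1034128)
L = 1315592549 (L = -(-(-1219)²*(551 - 1*(-1219)) - 1034128)/2 = -(-1485961*(551 + 1219) - 1034128)/2 = -(-1485961*1770 - 1034128)/2 = -(-1*2630150970 - 1034128)/2 = -(-2630150970 - 1034128)/2 = -½*(-2631185098) = 1315592549)
-4808118/√(2337074 + 949183) - 2037796/L = -4808118/√(2337074 + 949183) - 2037796/1315592549 = -4808118*√3286257/3286257 - 2037796*1/1315592549 = -1602706*√3286257/1095419 - 2037796/1315592549 = -2037796/1315592549 - 1602706*√3286257/1095419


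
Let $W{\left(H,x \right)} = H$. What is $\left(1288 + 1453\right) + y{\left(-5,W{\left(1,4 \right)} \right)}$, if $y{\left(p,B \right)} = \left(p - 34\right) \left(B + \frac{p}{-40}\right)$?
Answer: $\frac{21577}{8} \approx 2697.1$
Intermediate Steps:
$y{\left(p,B \right)} = \left(-34 + p\right) \left(B - \frac{p}{40}\right)$ ($y{\left(p,B \right)} = \left(-34 + p\right) \left(B + p \left(- \frac{1}{40}\right)\right) = \left(-34 + p\right) \left(B - \frac{p}{40}\right)$)
$\left(1288 + 1453\right) + y{\left(-5,W{\left(1,4 \right)} \right)} = \left(1288 + 1453\right) + \left(\left(-34\right) 1 - \frac{\left(-5\right)^{2}}{40} + \frac{17}{20} \left(-5\right) + 1 \left(-5\right)\right) = 2741 - \frac{351}{8} = \frac{21577}{8}$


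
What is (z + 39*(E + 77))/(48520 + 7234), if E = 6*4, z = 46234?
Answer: 50173/55754 ≈ 0.89990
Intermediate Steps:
E = 24
(z + 39*(E + 77))/(48520 + 7234) = (46234 + 39*(24 + 77))/(48520 + 7234) = (46234 + 39*101)/55754 = (46234 + 3939)*(1/55754) = 50173*(1/55754) = 50173/55754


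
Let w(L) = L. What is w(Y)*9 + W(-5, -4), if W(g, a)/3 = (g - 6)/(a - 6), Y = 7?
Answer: 663/10 ≈ 66.300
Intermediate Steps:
W(g, a) = 3*(-6 + g)/(-6 + a) (W(g, a) = 3*((g - 6)/(a - 6)) = 3*((-6 + g)/(-6 + a)) = 3*(-6 + g)/(-6 + a))
w(Y)*9 + W(-5, -4) = 7*9 + 3*(-6 - 5)/(-6 - 4) = 63 + 3*(-11)/(-10) = 63 + 3*(-1/10)*(-11) = 63 + 33/10 = 663/10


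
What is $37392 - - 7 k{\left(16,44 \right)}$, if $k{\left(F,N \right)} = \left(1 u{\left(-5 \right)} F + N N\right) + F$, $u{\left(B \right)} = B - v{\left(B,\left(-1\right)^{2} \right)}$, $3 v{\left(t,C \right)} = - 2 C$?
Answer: $\frac{151712}{3} \approx 50571.0$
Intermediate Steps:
$v{\left(t,C \right)} = - \frac{2 C}{3}$ ($v{\left(t,C \right)} = \frac{\left(-2\right) C}{3} = - \frac{2 C}{3}$)
$u{\left(B \right)} = \frac{2}{3} + B$ ($u{\left(B \right)} = B - - \frac{2 \left(-1\right)^{2}}{3} = B - \left(- \frac{2}{3}\right) 1 = B - - \frac{2}{3} = B + \frac{2}{3} = \frac{2}{3} + B$)
$k{\left(F,N \right)} = N^{2} - \frac{10 F}{3}$ ($k{\left(F,N \right)} = \left(1 \left(\frac{2}{3} - 5\right) F + N N\right) + F = \left(1 \left(- \frac{13}{3}\right) F + N^{2}\right) + F = \left(- \frac{13 F}{3} + N^{2}\right) + F = \left(N^{2} - \frac{13 F}{3}\right) + F = N^{2} - \frac{10 F}{3}$)
$37392 - - 7 k{\left(16,44 \right)} = 37392 - - 7 \left(44^{2} - \frac{160}{3}\right) = 37392 - - 7 \left(1936 - \frac{160}{3}\right) = 37392 - \left(-7\right) \frac{5648}{3} = 37392 - - \frac{39536}{3} = 37392 + \frac{39536}{3} = \frac{151712}{3}$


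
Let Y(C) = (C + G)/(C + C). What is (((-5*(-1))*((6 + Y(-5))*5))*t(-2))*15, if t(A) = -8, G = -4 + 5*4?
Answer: -14700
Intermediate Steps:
G = 16 (G = -4 + 20 = 16)
Y(C) = (16 + C)/(2*C) (Y(C) = (C + 16)/(C + C) = (16 + C)/((2*C)) = (16 + C)*(1/(2*C)) = (16 + C)/(2*C))
(((-5*(-1))*((6 + Y(-5))*5))*t(-2))*15 = (((-5*(-1))*((6 + (1/2)*(16 - 5)/(-5))*5))*(-8))*15 = ((5*((6 + (1/2)*(-1/5)*11)*5))*(-8))*15 = ((5*((6 - 11/10)*5))*(-8))*15 = ((5*((49/10)*5))*(-8))*15 = ((5*(49/2))*(-8))*15 = ((245/2)*(-8))*15 = -980*15 = -14700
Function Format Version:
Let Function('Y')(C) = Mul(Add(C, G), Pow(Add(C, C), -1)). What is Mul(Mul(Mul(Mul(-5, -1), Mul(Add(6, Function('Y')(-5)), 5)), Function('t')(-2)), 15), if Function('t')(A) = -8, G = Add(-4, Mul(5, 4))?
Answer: -14700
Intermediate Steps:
G = 16 (G = Add(-4, 20) = 16)
Function('Y')(C) = Mul(Rational(1, 2), Pow(C, -1), Add(16, C)) (Function('Y')(C) = Mul(Add(C, 16), Pow(Add(C, C), -1)) = Mul(Add(16, C), Pow(Mul(2, C), -1)) = Mul(Add(16, C), Mul(Rational(1, 2), Pow(C, -1))) = Mul(Rational(1, 2), Pow(C, -1), Add(16, C)))
Mul(Mul(Mul(Mul(-5, -1), Mul(Add(6, Function('Y')(-5)), 5)), Function('t')(-2)), 15) = Mul(Mul(Mul(Mul(-5, -1), Mul(Add(6, Mul(Rational(1, 2), Pow(-5, -1), Add(16, -5))), 5)), -8), 15) = Mul(Mul(Mul(5, Mul(Add(6, Mul(Rational(1, 2), Rational(-1, 5), 11)), 5)), -8), 15) = Mul(Mul(Mul(5, Mul(Add(6, Rational(-11, 10)), 5)), -8), 15) = Mul(Mul(Mul(5, Mul(Rational(49, 10), 5)), -8), 15) = Mul(Mul(Mul(5, Rational(49, 2)), -8), 15) = Mul(Mul(Rational(245, 2), -8), 15) = Mul(-980, 15) = -14700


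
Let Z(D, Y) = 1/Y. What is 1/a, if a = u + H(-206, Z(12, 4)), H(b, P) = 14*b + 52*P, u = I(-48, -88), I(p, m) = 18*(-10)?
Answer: -1/3051 ≈ -0.00032776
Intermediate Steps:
I(p, m) = -180
u = -180
a = -3051 (a = -180 + (14*(-206) + 52/4) = -180 + (-2884 + 52*(1/4)) = -180 + (-2884 + 13) = -180 - 2871 = -3051)
1/a = 1/(-3051) = -1/3051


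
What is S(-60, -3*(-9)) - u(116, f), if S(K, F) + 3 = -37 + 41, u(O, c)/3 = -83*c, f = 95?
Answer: 23656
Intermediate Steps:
u(O, c) = -249*c (u(O, c) = 3*(-83*c) = -249*c)
S(K, F) = 1 (S(K, F) = -3 + (-37 + 41) = -3 + 4 = 1)
S(-60, -3*(-9)) - u(116, f) = 1 - (-249)*95 = 1 - 1*(-23655) = 1 + 23655 = 23656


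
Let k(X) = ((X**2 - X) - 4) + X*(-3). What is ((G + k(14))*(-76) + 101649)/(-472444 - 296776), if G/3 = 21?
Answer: -17305/153844 ≈ -0.11248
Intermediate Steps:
G = 63 (G = 3*21 = 63)
k(X) = -4 + X**2 - 4*X (k(X) = (-4 + X**2 - X) - 3*X = -4 + X**2 - 4*X)
((G + k(14))*(-76) + 101649)/(-472444 - 296776) = ((63 + (-4 + 14**2 - 4*14))*(-76) + 101649)/(-472444 - 296776) = ((63 + (-4 + 196 - 56))*(-76) + 101649)/(-769220) = ((63 + 136)*(-76) + 101649)*(-1/769220) = (199*(-76) + 101649)*(-1/769220) = (-15124 + 101649)*(-1/769220) = 86525*(-1/769220) = -17305/153844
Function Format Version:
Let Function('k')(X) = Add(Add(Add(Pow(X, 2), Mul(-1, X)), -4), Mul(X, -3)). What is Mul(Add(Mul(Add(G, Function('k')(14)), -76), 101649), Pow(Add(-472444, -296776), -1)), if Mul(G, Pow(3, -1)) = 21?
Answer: Rational(-17305, 153844) ≈ -0.11248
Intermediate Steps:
G = 63 (G = Mul(3, 21) = 63)
Function('k')(X) = Add(-4, Pow(X, 2), Mul(-4, X)) (Function('k')(X) = Add(Add(-4, Pow(X, 2), Mul(-1, X)), Mul(-3, X)) = Add(-4, Pow(X, 2), Mul(-4, X)))
Mul(Add(Mul(Add(G, Function('k')(14)), -76), 101649), Pow(Add(-472444, -296776), -1)) = Mul(Add(Mul(Add(63, Add(-4, Pow(14, 2), Mul(-4, 14))), -76), 101649), Pow(Add(-472444, -296776), -1)) = Mul(Add(Mul(Add(63, Add(-4, 196, -56)), -76), 101649), Pow(-769220, -1)) = Mul(Add(Mul(Add(63, 136), -76), 101649), Rational(-1, 769220)) = Mul(Add(Mul(199, -76), 101649), Rational(-1, 769220)) = Mul(Add(-15124, 101649), Rational(-1, 769220)) = Mul(86525, Rational(-1, 769220)) = Rational(-17305, 153844)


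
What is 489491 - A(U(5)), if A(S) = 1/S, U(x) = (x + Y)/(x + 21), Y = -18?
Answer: 489493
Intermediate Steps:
U(x) = (-18 + x)/(21 + x) (U(x) = (x - 18)/(x + 21) = (-18 + x)/(21 + x))
489491 - A(U(5)) = 489491 - 1/((-18 + 5)/(21 + 5)) = 489491 - 1/(-13/26) = 489491 - 1/((1/26)*(-13)) = 489491 - 1/(-½) = 489491 - 1*(-2) = 489491 + 2 = 489493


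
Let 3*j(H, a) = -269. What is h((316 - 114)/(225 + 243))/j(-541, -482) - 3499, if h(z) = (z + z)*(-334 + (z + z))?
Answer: -4290900376/1227447 ≈ -3495.8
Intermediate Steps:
j(H, a) = -269/3 (j(H, a) = (⅓)*(-269) = -269/3)
h(z) = 2*z*(-334 + 2*z) (h(z) = (2*z)*(-334 + 2*z) = 2*z*(-334 + 2*z))
h((316 - 114)/(225 + 243))/j(-541, -482) - 3499 = (4*((316 - 114)/(225 + 243))*(-167 + (316 - 114)/(225 + 243)))/(-269/3) - 3499 = (4*(202/468)*(-167 + 202/468))*(-3/269) - 3499 = (4*(202*(1/468))*(-167 + 202*(1/468)))*(-3/269) - 3499 = (4*(101/234)*(-167 + 101/234))*(-3/269) - 3499 = (4*(101/234)*(-38977/234))*(-3/269) - 3499 = -3936677/13689*(-3/269) - 3499 = 3936677/1227447 - 3499 = -4290900376/1227447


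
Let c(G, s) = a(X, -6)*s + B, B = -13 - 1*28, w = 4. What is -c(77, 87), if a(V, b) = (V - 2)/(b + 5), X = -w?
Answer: -481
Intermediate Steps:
X = -4 (X = -1*4 = -4)
a(V, b) = (-2 + V)/(5 + b)
B = -41 (B = -13 - 28 = -41)
c(G, s) = -41 + 6*s (c(G, s) = ((-2 - 4)/(5 - 6))*s - 41 = (-6/(-1))*s - 41 = (-1*(-6))*s - 41 = 6*s - 41 = -41 + 6*s)
-c(77, 87) = -(-41 + 6*87) = -(-41 + 522) = -1*481 = -481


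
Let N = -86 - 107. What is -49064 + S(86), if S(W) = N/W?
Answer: -4219697/86 ≈ -49066.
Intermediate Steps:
N = -193
S(W) = -193/W
-49064 + S(86) = -49064 - 193/86 = -4219697/86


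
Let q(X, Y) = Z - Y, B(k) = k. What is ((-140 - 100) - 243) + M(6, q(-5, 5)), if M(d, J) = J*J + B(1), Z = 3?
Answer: -478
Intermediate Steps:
q(X, Y) = 3 - Y
M(d, J) = 1 + J² (M(d, J) = J*J + 1 = J² + 1 = 1 + J²)
((-140 - 100) - 243) + M(6, q(-5, 5)) = ((-140 - 100) - 243) + (1 + (3 - 1*5)²) = (-240 - 243) + (1 + (3 - 5)²) = -483 + (1 + (-2)²) = -483 + (1 + 4) = -483 + 5 = -478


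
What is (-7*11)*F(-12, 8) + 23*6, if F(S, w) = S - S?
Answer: 138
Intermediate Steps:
F(S, w) = 0
(-7*11)*F(-12, 8) + 23*6 = -7*11*0 + 23*6 = -77*0 + 138 = 0 + 138 = 138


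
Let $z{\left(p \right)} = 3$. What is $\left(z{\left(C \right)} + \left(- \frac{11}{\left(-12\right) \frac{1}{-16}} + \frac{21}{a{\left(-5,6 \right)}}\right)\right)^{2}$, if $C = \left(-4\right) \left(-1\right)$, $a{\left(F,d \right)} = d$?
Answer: $\frac{2401}{36} \approx 66.694$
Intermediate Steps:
$C = 4$
$\left(z{\left(C \right)} + \left(- \frac{11}{\left(-12\right) \frac{1}{-16}} + \frac{21}{a{\left(-5,6 \right)}}\right)\right)^{2} = \left(3 + \left(- \frac{11}{\left(-12\right) \frac{1}{-16}} + \frac{21}{6}\right)\right)^{2} = \left(3 + \left(- \frac{11}{\left(-12\right) \left(- \frac{1}{16}\right)} + 21 \cdot \frac{1}{6}\right)\right)^{2} = \left(3 + \left(- \frac{11}{\frac{3}{4}} + \frac{7}{2}\right)\right)^{2} = \left(3 + \left(\left(-11\right) \frac{4}{3} + \frac{7}{2}\right)\right)^{2} = \left(3 + \left(- \frac{44}{3} + \frac{7}{2}\right)\right)^{2} = \left(3 - \frac{67}{6}\right)^{2} = \left(- \frac{49}{6}\right)^{2} = \frac{2401}{36}$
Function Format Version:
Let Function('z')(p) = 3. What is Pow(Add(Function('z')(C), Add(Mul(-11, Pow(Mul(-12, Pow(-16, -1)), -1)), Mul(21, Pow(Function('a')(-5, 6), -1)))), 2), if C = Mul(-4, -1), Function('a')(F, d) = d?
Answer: Rational(2401, 36) ≈ 66.694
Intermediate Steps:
C = 4
Pow(Add(Function('z')(C), Add(Mul(-11, Pow(Mul(-12, Pow(-16, -1)), -1)), Mul(21, Pow(Function('a')(-5, 6), -1)))), 2) = Pow(Add(3, Add(Mul(-11, Pow(Mul(-12, Pow(-16, -1)), -1)), Mul(21, Pow(6, -1)))), 2) = Pow(Add(3, Add(Mul(-11, Pow(Mul(-12, Rational(-1, 16)), -1)), Mul(21, Rational(1, 6)))), 2) = Pow(Add(3, Add(Mul(-11, Pow(Rational(3, 4), -1)), Rational(7, 2))), 2) = Pow(Add(3, Add(Mul(-11, Rational(4, 3)), Rational(7, 2))), 2) = Pow(Add(3, Add(Rational(-44, 3), Rational(7, 2))), 2) = Pow(Add(3, Rational(-67, 6)), 2) = Pow(Rational(-49, 6), 2) = Rational(2401, 36)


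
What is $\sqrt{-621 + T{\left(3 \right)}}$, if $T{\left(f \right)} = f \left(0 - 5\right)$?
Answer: $2 i \sqrt{159} \approx 25.219 i$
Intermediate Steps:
$T{\left(f \right)} = - 5 f$ ($T{\left(f \right)} = f \left(-5\right) = - 5 f$)
$\sqrt{-621 + T{\left(3 \right)}} = \sqrt{-621 - 15} = \sqrt{-636} = 2 i \sqrt{159}$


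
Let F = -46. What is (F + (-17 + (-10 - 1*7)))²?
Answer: 6400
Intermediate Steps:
(F + (-17 + (-10 - 1*7)))² = (-46 + (-17 + (-10 - 1*7)))² = (-46 + (-17 + (-10 - 7)))² = (-46 + (-17 - 17))² = (-46 - 34)² = (-80)² = 6400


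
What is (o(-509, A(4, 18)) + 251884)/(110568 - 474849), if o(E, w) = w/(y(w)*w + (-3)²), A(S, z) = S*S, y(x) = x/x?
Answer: -6297116/9107025 ≈ -0.69146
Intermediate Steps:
y(x) = 1
A(S, z) = S²
o(E, w) = w/(9 + w) (o(E, w) = w/(1*w + (-3)²) = w/(w + 9) = w/(9 + w))
(o(-509, A(4, 18)) + 251884)/(110568 - 474849) = (4²/(9 + 4²) + 251884)/(110568 - 474849) = (16/(9 + 16) + 251884)/(-364281) = (16/25 + 251884)*(-1/364281) = (6297116/25)*(-1/364281) = -6297116/9107025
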